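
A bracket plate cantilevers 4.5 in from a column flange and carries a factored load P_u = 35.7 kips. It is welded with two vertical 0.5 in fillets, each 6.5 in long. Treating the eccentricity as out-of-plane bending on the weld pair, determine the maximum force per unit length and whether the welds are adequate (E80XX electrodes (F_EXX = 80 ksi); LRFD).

L_w = 2 × 6.5 = 13 in; section modulus (unit throat) S = 2 × L²/6 = 14.08 in².
Direct shear f_v = P/L_w = 35.7/13 = 2.746 kip/in.
Moment M = P × e = 35.7 × 4.5 = 160.65 kip·in; bending f_b = M/S = 11.41 kip/in.
f_max = √(f_v² + f_b²) = √(2.746² + 11.41²) = 11.73 kip/in.
φr_n = 0.75 × 0.6 × 80 × (0.707 × 0.5) = 12.73 kip/in → adequate.

f_max ≈ 11.7 kip/in; adequate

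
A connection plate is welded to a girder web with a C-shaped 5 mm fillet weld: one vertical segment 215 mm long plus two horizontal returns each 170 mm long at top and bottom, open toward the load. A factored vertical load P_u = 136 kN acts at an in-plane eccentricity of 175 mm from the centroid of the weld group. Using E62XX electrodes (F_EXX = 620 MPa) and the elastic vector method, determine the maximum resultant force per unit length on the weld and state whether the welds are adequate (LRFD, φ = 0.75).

f_max ≈ 781 N/mm; adequate

Total weld length L_w = 555 mm. Treat welds as unit-width lines.
Centroid: x̄ = 2×170×85 / 555 = 52.07 mm from the vertical weld.
Polar moment about centroid: J = I_x + I_y = [215³/12 + 2×170×107.5²] + [215×52.07² + 2(170³/12 + 170×32.93²)] = 6528000 mm³.
Direct shear f_v = P/L_w = 136×10³ / 555 = 245 N/mm (vertical).
Torsion M = P·e = 136×10³ × 175 = 23800000 N·mm.
Critical point at (x, y) = (117.9, 107.5) from centroid. f_tx = M·y/J = 391.9 N/mm; f_ty = M·x/J = 430 N/mm.
Resultant f_max = √[f_tx² + (f_v + f_ty)²] = √[391.9² + (245 + 430)²] = 780.5 N/mm.
Capacity per unit length: φr_n = 0.75 × 0.6 × 620 × (0.707 × 5) = 986.3 N/mm.
780.5 ≤ 986.3 → adequate.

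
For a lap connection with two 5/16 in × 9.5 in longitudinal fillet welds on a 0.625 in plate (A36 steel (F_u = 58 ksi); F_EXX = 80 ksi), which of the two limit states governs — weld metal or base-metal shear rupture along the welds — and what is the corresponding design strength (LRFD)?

φR_n ≈ 151 kips (weld metal governs)

t_e = 0.707 × 0.3125 = 0.2209 in; L = 19 in.
Weld metal: φR_n = 0.75 × 0.6 × 80 × 0.2209 × 19 = 151.1 kips.
Base metal (shear rupture): φR_n = 0.75 × 0.6 × 58 × 0.625 × 19 = 309.9 kips.
Governing: weld metal.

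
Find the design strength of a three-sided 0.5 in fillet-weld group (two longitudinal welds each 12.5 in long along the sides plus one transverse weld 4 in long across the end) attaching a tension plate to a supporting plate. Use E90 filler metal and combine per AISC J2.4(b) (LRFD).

φR_n ≈ 415 kip

E90XX → F_EXX = 90 ksi.
t_e = 0.707 × 0.5 = 0.3535 in.
R_nwl = 0.6 × 90 × 0.3535 × 25 = 477.2 kip (longitudinal, 2 welds).
R_nwt = 0.6 × 90 × 0.3535 × 4 = 76.36 kip (transverse, base value).
(i) R_nwl + R_nwt = 553.6 kip; (ii) 0.85 R_nwl + 1.5 R_nwt = 520.2 kip.
R_n = max = 553.6 kip [governs: (i)]; φR_n = 415.2 kip.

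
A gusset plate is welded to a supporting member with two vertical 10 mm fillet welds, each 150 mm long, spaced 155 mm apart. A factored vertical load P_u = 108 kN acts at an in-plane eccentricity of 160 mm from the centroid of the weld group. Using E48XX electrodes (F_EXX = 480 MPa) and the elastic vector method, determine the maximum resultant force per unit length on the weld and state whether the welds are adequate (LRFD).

f_max ≈ 1080 N/mm; adequate

Total weld length L_w = 300 mm. Treat welds as unit-width lines.
Polar moment about centroid: J = 2[d³/12 + d(b/2)²] = 2[150³/12 + 150×77.5²] = 2364000 mm³.
Direct shear f_v = P/L_w = 108×10³ / 300 = 360 N/mm (vertical).
Torsion M = P·e = 108×10³ × 160 = 17280000 N·mm.
Critical point at (x, y) = (77.5, 75) from centroid. f_tx = M·y/J = 548.1 N/mm; f_ty = M·x/J = 566.4 N/mm.
Resultant f_max = √[f_tx² + (f_v + f_ty)²] = √[548.1² + (360 + 566.4)²] = 1076 N/mm.
Capacity per unit length: φr_n = 0.75 × 0.6 × 480 × (0.707 × 10) = 1527 N/mm.
1076 ≤ 1527 → adequate.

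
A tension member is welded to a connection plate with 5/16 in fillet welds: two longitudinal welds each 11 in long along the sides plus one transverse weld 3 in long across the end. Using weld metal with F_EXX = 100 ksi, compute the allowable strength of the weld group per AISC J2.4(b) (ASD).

t_e = 0.707 × 0.3125 = 0.2209 in.
R_nwl = 0.6 × 100 × 0.2209 × 22 = 291.6 kip (longitudinal, 2 welds).
R_nwt = 0.6 × 100 × 0.2209 × 3 = 39.77 kip (transverse, base value).
(i) R_nwl + R_nwt = 331.4 kip; (ii) 0.85 R_nwl + 1.5 R_nwt = 307.5 kip.
R_n = max = 331.4 kip [governs: (i)]; R_n/Ω = 165.7 kip.

R_n/Ω ≈ 166 kip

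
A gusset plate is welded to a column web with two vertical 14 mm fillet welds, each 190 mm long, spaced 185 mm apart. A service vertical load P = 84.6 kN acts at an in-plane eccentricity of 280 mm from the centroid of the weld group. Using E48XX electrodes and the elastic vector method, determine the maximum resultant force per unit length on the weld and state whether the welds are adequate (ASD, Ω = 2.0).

E48XX → F_EXX = 480 MPa.
Total weld length L_w = 380 mm. Treat welds as unit-width lines.
Polar moment about centroid: J = 2[d³/12 + d(b/2)²] = 2[190³/12 + 190×92.5²] = 4395000 mm³.
Direct shear f_v = P/L_w = 84.6×10³ / 380 = 222.6 N/mm (vertical).
Torsion M = P·e = 84.6×10³ × 280 = 23688000 N·mm.
Critical point at (x, y) = (92.5, 95) from centroid. f_tx = M·y/J = 512.1 N/mm; f_ty = M·x/J = 498.6 N/mm.
Resultant f_max = √[f_tx² + (f_v + f_ty)²] = √[512.1² + (222.6 + 498.6)²] = 884.5 N/mm.
Capacity per unit length: r_n/Ω = (1/2.0) × 0.6 × 480 × (0.707 × 14) = 1425 N/mm.
884.5 ≤ 1425 → adequate.

f_max ≈ 885 N/mm; adequate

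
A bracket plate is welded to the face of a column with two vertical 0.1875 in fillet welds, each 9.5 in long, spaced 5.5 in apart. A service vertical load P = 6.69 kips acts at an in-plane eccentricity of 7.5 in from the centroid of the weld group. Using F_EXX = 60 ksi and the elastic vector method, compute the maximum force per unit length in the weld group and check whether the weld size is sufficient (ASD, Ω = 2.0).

f_max ≈ 1.18 kip/in; adequate

Total weld length L_w = 19 in. Treat welds as unit-width lines.
Polar moment about centroid: J = 2[d³/12 + d(b/2)²] = 2[9.5³/12 + 9.5×2.75²] = 286.6 in³.
Direct shear f_v = P/L_w = 6.69 / 19 = 0.3521 kip/in (vertical).
Torsion M = P·e = 6.69 × 7.5 = 50.175 kip·in.
Critical point at (x, y) = (2.75, 4.75) from centroid. f_tx = M·y/J = 0.8316 kip/in; f_ty = M·x/J = 0.4815 kip/in.
Resultant f_max = √[f_tx² + (f_v + f_ty)²] = √[0.8316² + (0.3521 + 0.4815)²] = 1.177 kip/in.
Capacity per unit length: r_n/Ω = (1/2.0) × 0.6 × 60 × (0.707 × 0.1875) = 2.386 kip/in.
1.177 ≤ 2.386 → adequate.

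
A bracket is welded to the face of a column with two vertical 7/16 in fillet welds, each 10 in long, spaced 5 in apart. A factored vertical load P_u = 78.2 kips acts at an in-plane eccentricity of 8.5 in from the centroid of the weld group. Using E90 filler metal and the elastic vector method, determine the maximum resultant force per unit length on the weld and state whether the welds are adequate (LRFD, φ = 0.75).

f_max ≈ 14.9 kip/in; NOT adequate

E90XX → F_EXX = 90 ksi.
Total weld length L_w = 20 in. Treat welds as unit-width lines.
Polar moment about centroid: J = 2[d³/12 + d(b/2)²] = 2[10³/12 + 10×2.5²] = 291.7 in³.
Direct shear f_v = P/L_w = 78.2 / 20 = 3.91 kip/in (vertical).
Torsion M = P·e = 78.2 × 8.5 = 664.7 kip·in.
Critical point at (x, y) = (2.5, 5) from centroid. f_tx = M·y/J = 11.39 kip/in; f_ty = M·x/J = 5.697 kip/in.
Resultant f_max = √[f_tx² + (f_v + f_ty)²] = √[11.39² + (3.91 + 5.697)²] = 14.9 kip/in.
Capacity per unit length: φr_n = 0.75 × 0.6 × 90 × (0.707 × 0.4375) = 12.53 kip/in.
14.9 > 12.53 → NOT adequate.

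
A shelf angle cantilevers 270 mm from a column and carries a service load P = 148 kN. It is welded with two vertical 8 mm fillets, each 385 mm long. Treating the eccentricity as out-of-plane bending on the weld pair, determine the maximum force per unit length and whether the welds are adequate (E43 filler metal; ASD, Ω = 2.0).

f_max ≈ 831 N/mm; NOT adequate

E43XX → F_EXX = 430 MPa.
L_w = 2 × 385 = 770 mm; section modulus (unit throat) S = 2 × L²/6 = 49410 mm².
Direct shear f_v = P/L_w = 148×10³/770 = 192.2 N/mm.
Moment M = P × e = 148×10³ × 270 = 39960000 N·mm; bending f_b = M/S = 808.8 N/mm.
f_max = √(f_v² + f_b²) = √(192.2² + 808.8²) = 831.3 N/mm.
r_n/Ω = (1/2.0) × 0.6 × 430 × (0.707 × 8) = 729.6 N/mm → NOT adequate.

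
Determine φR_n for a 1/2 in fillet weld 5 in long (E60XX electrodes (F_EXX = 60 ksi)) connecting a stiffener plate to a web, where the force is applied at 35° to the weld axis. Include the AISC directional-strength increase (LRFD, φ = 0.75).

t_e = 0.707 × 0.5 = 0.3535 in; A_we = 0.3535 × 5 = 1.767 in².
Directional factor: 1.0 + 0.5 sin^1.5(35°) = 1.217.
F_nw = 0.6 × 60 × 1.217 = 43.82 ksi.
φR_n = 0.75 × 43.82 × 1.767 = 58.09 kip.

φR_n ≈ 58.1 kip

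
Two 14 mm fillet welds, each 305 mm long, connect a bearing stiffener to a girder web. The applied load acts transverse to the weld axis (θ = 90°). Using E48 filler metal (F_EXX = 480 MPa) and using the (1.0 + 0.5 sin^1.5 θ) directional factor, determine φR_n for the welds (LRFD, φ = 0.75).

t_e = 0.707 × 14 = 9.898 mm; A_we = 9.898 × 610 = 6038 mm².
Directional factor: 1.0 + 0.5 sin^1.5(90°) = 1.5.
F_nw = 0.6 × 480 × 1.5 = 432 MPa.
φR_n = 0.75 × 432 × 6038 × 10⁻³ = 1956 kN.

φR_n ≈ 1960 kN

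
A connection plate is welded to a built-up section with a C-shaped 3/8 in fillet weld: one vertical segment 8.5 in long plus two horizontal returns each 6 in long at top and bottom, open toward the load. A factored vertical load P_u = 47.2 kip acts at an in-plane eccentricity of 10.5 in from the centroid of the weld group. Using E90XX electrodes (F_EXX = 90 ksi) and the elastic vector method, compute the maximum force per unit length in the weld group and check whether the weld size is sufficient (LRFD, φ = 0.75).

f_max ≈ 10.3 kip/in; adequate

Total weld length L_w = 20.5 in. Treat welds as unit-width lines.
Centroid: x̄ = 2×6×3 / 20.5 = 1.756 in from the vertical weld.
Polar moment about centroid: J = I_x + I_y = [8.5³/12 + 2×6×4.25²] + [8.5×1.756² + 2(6³/12 + 6×1.244²)] = 348.7 in³.
Direct shear f_v = P/L_w = 47.2 / 20.5 = 2.302 kip/in (vertical).
Torsion M = P·e = 47.2 × 10.5 = 495.6 kip·in.
Critical point at (x, y) = (4.244, 4.25) from centroid. f_tx = M·y/J = 6.04 kip/in; f_ty = M·x/J = 6.032 kip/in.
Resultant f_max = √[f_tx² + (f_v + f_ty)²] = √[6.04² + (2.302 + 6.032)²] = 10.29 kip/in.
Capacity per unit length: φr_n = 0.75 × 0.6 × 90 × (0.707 × 0.375) = 10.74 kip/in.
10.29 ≤ 10.74 → adequate.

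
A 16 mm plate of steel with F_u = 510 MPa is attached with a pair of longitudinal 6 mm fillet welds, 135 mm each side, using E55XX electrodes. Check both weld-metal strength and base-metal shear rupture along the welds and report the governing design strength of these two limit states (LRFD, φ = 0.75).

φR_n ≈ 283 kN (weld metal governs)

E55XX → F_EXX = 550 MPa.
t_e = 0.707 × 6 = 4.242 mm; L = 270 mm.
Weld metal: φR_n = 0.75 × 0.6 × 550 × 4.242 × 270 × 10⁻³ = 283.5 kN.
Base metal (shear rupture): φR_n = 0.75 × 0.6 × 510 × 16 × 270 × 10⁻³ = 991.4 kN.
Governing: weld metal.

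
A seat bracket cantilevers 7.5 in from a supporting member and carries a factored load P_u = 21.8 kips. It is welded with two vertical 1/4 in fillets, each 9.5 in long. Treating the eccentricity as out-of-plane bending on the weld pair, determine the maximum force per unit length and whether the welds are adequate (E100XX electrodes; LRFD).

E100XX → F_EXX = 100 ksi.
L_w = 2 × 9.5 = 19 in; section modulus (unit throat) S = 2 × L²/6 = 30.08 in².
Direct shear f_v = P/L_w = 21.8/19 = 1.147 kip/in.
Moment M = P × e = 21.8 × 7.5 = 163.5 kip·in; bending f_b = M/S = 5.435 kip/in.
f_max = √(f_v² + f_b²) = √(1.147² + 5.435²) = 5.555 kip/in.
φr_n = 0.75 × 0.6 × 100 × (0.707 × 0.25) = 7.954 kip/in → adequate.

f_max ≈ 5.55 kip/in; adequate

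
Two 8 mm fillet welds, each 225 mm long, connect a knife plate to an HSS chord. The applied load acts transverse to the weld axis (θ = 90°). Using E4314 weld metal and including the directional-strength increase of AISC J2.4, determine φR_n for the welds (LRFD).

E43XX → F_EXX = 430 MPa.
t_e = 0.707 × 8 = 5.656 mm; A_we = 5.656 × 450 = 2545 mm².
Directional factor: 1.0 + 0.5 sin^1.5(90°) = 1.5.
F_nw = 0.6 × 430 × 1.5 = 387 MPa.
φR_n = 0.75 × 387 × 2545 × 10⁻³ = 738.7 kN.

φR_n ≈ 739 kN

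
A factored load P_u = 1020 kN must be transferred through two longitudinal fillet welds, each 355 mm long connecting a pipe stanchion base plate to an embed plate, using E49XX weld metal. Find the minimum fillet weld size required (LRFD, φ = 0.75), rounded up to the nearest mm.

E49XX → F_EXX = 490 MPa.
Total weld length L = 710 mm.
Required throat t_e = P_u / (φ × 0.6 F_EXX × L) = 1020 / (0.75 × 0.6 × 490 × 710 × 10⁻³) = 6.515 mm.
Required leg w = t_e / 0.707 = 9.215 mm → use 10 mm.

w = 10 mm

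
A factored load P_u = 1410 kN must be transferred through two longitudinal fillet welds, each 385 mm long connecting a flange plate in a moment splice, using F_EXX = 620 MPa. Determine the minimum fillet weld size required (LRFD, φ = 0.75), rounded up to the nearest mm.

Total weld length L = 770 mm.
Required throat t_e = P_u / (φ × 0.6 F_EXX × L) = 1410 / (0.75 × 0.6 × 620 × 770 × 10⁻³) = 6.563 mm.
Required leg w = t_e / 0.707 = 9.283 mm → use 10 mm.

w = 10 mm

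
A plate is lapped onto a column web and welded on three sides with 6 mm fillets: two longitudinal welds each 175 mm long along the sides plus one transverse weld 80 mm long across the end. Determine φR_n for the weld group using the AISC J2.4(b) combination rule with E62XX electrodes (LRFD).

φR_n ≈ 509 kN

E62XX → F_EXX = 620 MPa.
t_e = 0.707 × 6 = 4.242 mm.
R_nwl = 0.6 × 620 × 4.242 × 350 × 10⁻³ = 552.3 kN (longitudinal, 2 welds).
R_nwt = 0.6 × 620 × 4.242 × 80 × 10⁻³ = 126.2 kN (transverse, base value).
(i) R_nwl + R_nwt = 678.6 kN; (ii) 0.85 R_nwl + 1.5 R_nwt = 658.8 kN.
R_n = max = 678.6 kN [governs: (i)]; φR_n = 508.9 kN.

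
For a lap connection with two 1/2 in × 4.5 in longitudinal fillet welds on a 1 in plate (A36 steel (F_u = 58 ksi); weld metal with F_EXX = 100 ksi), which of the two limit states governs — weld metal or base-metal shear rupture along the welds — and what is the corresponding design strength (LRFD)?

φR_n ≈ 143 kips (weld metal governs)

t_e = 0.707 × 0.5 = 0.3535 in; L = 9 in.
Weld metal: φR_n = 0.75 × 0.6 × 100 × 0.3535 × 9 = 143.2 kips.
Base metal (shear rupture): φR_n = 0.75 × 0.6 × 58 × 1 × 9 = 234.9 kips.
Governing: weld metal.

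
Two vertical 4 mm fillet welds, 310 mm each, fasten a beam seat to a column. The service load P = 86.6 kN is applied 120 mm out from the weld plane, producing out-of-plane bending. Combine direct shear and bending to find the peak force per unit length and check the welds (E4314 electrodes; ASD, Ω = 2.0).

f_max ≈ 353 N/mm; adequate

E43XX → F_EXX = 430 MPa.
L_w = 2 × 310 = 620 mm; section modulus (unit throat) S = 2 × L²/6 = 32030 mm².
Direct shear f_v = P/L_w = 86.6×10³/620 = 139.7 N/mm.
Moment M = P × e = 86.6×10³ × 120 = 10392000 N·mm; bending f_b = M/S = 324.4 N/mm.
f_max = √(f_v² + f_b²) = √(139.7² + 324.4²) = 353.2 N/mm.
r_n/Ω = (1/2.0) × 0.6 × 430 × (0.707 × 4) = 364.8 N/mm → adequate.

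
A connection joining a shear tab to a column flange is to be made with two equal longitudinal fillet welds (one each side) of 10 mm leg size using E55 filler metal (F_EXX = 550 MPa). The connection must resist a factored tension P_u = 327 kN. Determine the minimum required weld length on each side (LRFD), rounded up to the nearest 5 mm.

Throat t_e = 0.707 × 10 = 7.07 mm.
φr_n = 0.75 × 0.6 × 550 × 7.07 × 10⁻³ = 1.75 kN/mm.
L_req = P_u / φr_n = 327 / 1.75 = 186.9 mm total.
Per side: 186.9 / 2 = 93.44 mm.
Round up → use L = 95 mm on each side.

L = 95 mm on each side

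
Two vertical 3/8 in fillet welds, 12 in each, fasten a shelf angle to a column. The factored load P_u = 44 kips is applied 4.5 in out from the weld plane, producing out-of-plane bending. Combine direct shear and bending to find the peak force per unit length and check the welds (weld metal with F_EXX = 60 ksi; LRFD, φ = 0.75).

L_w = 2 × 12 = 24 in; section modulus (unit throat) S = 2 × L²/6 = 48 in².
Direct shear f_v = P/L_w = 44/24 = 1.833 kip/in.
Moment M = P × e = 44 × 4.5 = 198 kip·in; bending f_b = M/S = 4.125 kip/in.
f_max = √(f_v² + f_b²) = √(1.833² + 4.125²) = 4.514 kip/in.
φr_n = 0.75 × 0.6 × 60 × (0.707 × 0.375) = 7.158 kip/in → adequate.

f_max ≈ 4.51 kip/in; adequate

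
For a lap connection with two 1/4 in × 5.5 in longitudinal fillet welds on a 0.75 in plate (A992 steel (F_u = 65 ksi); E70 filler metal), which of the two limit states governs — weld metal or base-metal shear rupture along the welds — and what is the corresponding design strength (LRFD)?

φR_n ≈ 61.2 kip (weld metal governs)

E70XX → F_EXX = 70 ksi.
t_e = 0.707 × 0.25 = 0.1767 in; L = 11 in.
Weld metal: φR_n = 0.75 × 0.6 × 70 × 0.1767 × 11 = 61.24 kip.
Base metal (shear rupture): φR_n = 0.75 × 0.6 × 65 × 0.75 × 11 = 241.3 kip.
Governing: weld metal.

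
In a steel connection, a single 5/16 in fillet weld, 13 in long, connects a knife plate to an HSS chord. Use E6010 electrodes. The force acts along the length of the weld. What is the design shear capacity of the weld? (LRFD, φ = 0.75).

φR_n ≈ 77.5 kip

E60XX → F_EXX = 60 ksi.
Effective throat t_e = 0.707 × 0.3125 = 0.2209 in.
Total length L = 13 in; A_we = 0.2209 × 13 = 2.872 in².
F_nw = 0.6 F_EXX = 0.6 × 60 = 36 ksi.
φR_n = 0.75 × 36 × 2.872 = 77.55 kip.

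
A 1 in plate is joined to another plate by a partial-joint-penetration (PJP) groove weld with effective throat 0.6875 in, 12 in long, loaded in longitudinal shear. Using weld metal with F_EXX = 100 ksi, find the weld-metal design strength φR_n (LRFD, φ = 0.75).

Effective throat (given) t_e = 0.6875 in.
A_we = 0.6875 × 12 = 8.25 in².
F_nw = 0.6 F_EXX = 60 ksi.
φR_n = 0.75 × 60 × 8.25 = 371.2 kips.

φR_n ≈ 371 kips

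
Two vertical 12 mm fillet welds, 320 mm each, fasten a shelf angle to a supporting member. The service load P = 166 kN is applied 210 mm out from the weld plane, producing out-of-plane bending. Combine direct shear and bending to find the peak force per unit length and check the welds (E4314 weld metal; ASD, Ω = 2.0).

E43XX → F_EXX = 430 MPa.
L_w = 2 × 320 = 640 mm; section modulus (unit throat) S = 2 × L²/6 = 34130 mm².
Direct shear f_v = P/L_w = 166×10³/640 = 259.4 N/mm.
Moment M = P × e = 166×10³ × 210 = 34860000 N·mm; bending f_b = M/S = 1021 N/mm.
f_max = √(f_v² + f_b²) = √(259.4² + 1021²) = 1054 N/mm.
r_n/Ω = (1/2.0) × 0.6 × 430 × (0.707 × 12) = 1094 N/mm → adequate.

f_max ≈ 1050 N/mm; adequate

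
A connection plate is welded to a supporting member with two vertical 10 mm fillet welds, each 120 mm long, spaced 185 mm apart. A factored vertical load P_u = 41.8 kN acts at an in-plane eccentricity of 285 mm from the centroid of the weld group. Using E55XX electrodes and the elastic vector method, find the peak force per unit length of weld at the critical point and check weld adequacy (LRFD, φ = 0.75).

E55XX → F_EXX = 550 MPa.
Total weld length L_w = 240 mm. Treat welds as unit-width lines.
Polar moment about centroid: J = 2[d³/12 + d(b/2)²] = 2[120³/12 + 120×92.5²] = 2342000 mm³.
Direct shear f_v = P/L_w = 41.8×10³ / 240 = 174.2 N/mm (vertical).
Torsion M = P·e = 41.8×10³ × 285 = 11913000 N·mm.
Critical point at (x, y) = (92.5, 60) from centroid. f_tx = M·y/J = 305.3 N/mm; f_ty = M·x/J = 470.6 N/mm.
Resultant f_max = √[f_tx² + (f_v + f_ty)²] = √[305.3² + (174.2 + 470.6)²] = 713.4 N/mm.
Capacity per unit length: φr_n = 0.75 × 0.6 × 550 × (0.707 × 10) = 1750 N/mm.
713.4 ≤ 1750 → adequate.

f_max ≈ 713 N/mm; adequate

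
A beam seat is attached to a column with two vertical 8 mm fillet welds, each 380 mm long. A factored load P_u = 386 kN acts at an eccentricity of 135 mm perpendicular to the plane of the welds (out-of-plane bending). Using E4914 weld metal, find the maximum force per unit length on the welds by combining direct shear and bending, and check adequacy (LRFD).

E49XX → F_EXX = 490 MPa.
L_w = 2 × 380 = 760 mm; section modulus (unit throat) S = 2 × L²/6 = 48130 mm².
Direct shear f_v = P/L_w = 386×10³/760 = 507.9 N/mm.
Moment M = P × e = 386×10³ × 135 = 52110000 N·mm; bending f_b = M/S = 1083 N/mm.
f_max = √(f_v² + f_b²) = √(507.9² + 1083²) = 1196 N/mm.
φr_n = 0.75 × 0.6 × 490 × (0.707 × 8) = 1247 N/mm → adequate.

f_max ≈ 1200 N/mm; adequate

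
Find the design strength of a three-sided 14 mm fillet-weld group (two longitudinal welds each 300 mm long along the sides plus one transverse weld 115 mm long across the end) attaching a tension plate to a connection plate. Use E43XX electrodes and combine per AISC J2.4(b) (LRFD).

E43XX → F_EXX = 430 MPa.
t_e = 0.707 × 14 = 9.898 mm.
R_nwl = 0.6 × 430 × 9.898 × 600 × 10⁻³ = 1532 kN (longitudinal, 2 welds).
R_nwt = 0.6 × 430 × 9.898 × 115 × 10⁻³ = 293.7 kN (transverse, base value).
(i) R_nwl + R_nwt = 1826 kN; (ii) 0.85 R_nwl + 1.5 R_nwt = 1743 kN.
R_n = max = 1826 kN [governs: (i)]; φR_n = 1369 kN.

φR_n ≈ 1370 kN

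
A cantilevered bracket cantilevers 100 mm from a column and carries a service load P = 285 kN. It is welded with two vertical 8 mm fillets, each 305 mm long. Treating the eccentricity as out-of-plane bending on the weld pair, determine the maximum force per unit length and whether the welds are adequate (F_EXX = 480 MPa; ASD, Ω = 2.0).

L_w = 2 × 305 = 610 mm; section modulus (unit throat) S = 2 × L²/6 = 31010 mm².
Direct shear f_v = P/L_w = 285×10³/610 = 467.2 N/mm.
Moment M = P × e = 285×10³ × 100 = 28500000 N·mm; bending f_b = M/S = 919.1 N/mm.
f_max = √(f_v² + f_b²) = √(467.2² + 919.1²) = 1031 N/mm.
r_n/Ω = (1/2.0) × 0.6 × 480 × (0.707 × 8) = 814.5 N/mm → NOT adequate.

f_max ≈ 1030 N/mm; NOT adequate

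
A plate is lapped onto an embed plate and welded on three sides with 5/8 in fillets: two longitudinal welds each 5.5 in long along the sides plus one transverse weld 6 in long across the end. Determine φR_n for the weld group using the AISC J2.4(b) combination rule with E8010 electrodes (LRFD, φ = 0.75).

E80XX → F_EXX = 80 ksi.
t_e = 0.707 × 0.625 = 0.4419 in.
R_nwl = 0.6 × 80 × 0.4419 × 11 = 233.3 kip (longitudinal, 2 welds).
R_nwt = 0.6 × 80 × 0.4419 × 6 = 127.3 kip (transverse, base value).
(i) R_nwl + R_nwt = 360.6 kip; (ii) 0.85 R_nwl + 1.5 R_nwt = 389.2 kip.
R_n = max = 389.2 kip [governs: (ii)]; φR_n = 291.9 kip.

φR_n ≈ 292 kip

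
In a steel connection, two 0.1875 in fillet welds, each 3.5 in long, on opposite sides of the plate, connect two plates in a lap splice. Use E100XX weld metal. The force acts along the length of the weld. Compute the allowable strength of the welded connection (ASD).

R_n/Ω ≈ 27.8 kips

E100XX → F_EXX = 100 ksi.
Effective throat t_e = 0.707 × 0.1875 = 0.1326 in.
Total length L = 7 in; A_we = 0.1326 × 7 = 0.9279 in².
F_nw = 0.6 F_EXX = 0.6 × 100 = 60 ksi.
R_n = 60 × 0.9279 = 55.68 kips; R_n/Ω = 55.68/2.0 = 27.84 kips.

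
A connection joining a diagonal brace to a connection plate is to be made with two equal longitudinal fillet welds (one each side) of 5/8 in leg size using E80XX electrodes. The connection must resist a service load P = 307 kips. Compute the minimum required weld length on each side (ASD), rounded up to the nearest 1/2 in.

E80XX → F_EXX = 80 ksi.
Throat t_e = 0.707 × 0.625 = 0.4419 in.
r_n/Ω = (0.6 × 80 × 0.4419) / 2.0 = 10.6 kip/in.
L_req = P / (r_n/Ω) = 307 / 10.6 = 28.95 in total.
Per side: 28.95 / 2 = 14.47 in.
Round up → use L = 14.5 in on each side.

L = 14.5 in on each side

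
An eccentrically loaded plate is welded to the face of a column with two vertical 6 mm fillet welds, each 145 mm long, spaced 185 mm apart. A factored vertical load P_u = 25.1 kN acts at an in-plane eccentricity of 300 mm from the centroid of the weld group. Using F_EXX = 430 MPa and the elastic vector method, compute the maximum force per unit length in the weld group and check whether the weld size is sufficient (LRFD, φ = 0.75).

Total weld length L_w = 290 mm. Treat welds as unit-width lines.
Polar moment about centroid: J = 2[d³/12 + d(b/2)²] = 2[145³/12 + 145×92.5²] = 2989000 mm³.
Direct shear f_v = P/L_w = 25.1×10³ / 290 = 86.55 N/mm (vertical).
Torsion M = P·e = 25.1×10³ × 300 = 7530000 N·mm.
Critical point at (x, y) = (92.5, 72.5) from centroid. f_tx = M·y/J = 182.6 N/mm; f_ty = M·x/J = 233 N/mm.
Resultant f_max = √[f_tx² + (f_v + f_ty)²] = √[182.6² + (86.55 + 233)²] = 368.1 N/mm.
Capacity per unit length: φr_n = 0.75 × 0.6 × 430 × (0.707 × 6) = 820.8 N/mm.
368.1 ≤ 820.8 → adequate.

f_max ≈ 368 N/mm; adequate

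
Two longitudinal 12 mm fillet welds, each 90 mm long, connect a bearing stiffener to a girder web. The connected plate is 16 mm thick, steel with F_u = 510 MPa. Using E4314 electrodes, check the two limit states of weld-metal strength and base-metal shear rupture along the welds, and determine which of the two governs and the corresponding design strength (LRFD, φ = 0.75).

φR_n ≈ 295 kN (weld metal governs)

E43XX → F_EXX = 430 MPa.
t_e = 0.707 × 12 = 8.484 mm; L = 180 mm.
Weld metal: φR_n = 0.75 × 0.6 × 430 × 8.484 × 180 × 10⁻³ = 295.5 kN.
Base metal (shear rupture): φR_n = 0.75 × 0.6 × 510 × 16 × 180 × 10⁻³ = 661 kN.
Governing: weld metal.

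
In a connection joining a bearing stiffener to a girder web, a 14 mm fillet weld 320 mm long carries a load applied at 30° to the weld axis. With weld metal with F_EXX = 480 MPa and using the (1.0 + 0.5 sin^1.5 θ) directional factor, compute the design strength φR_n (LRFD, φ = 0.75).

φR_n ≈ 805 kN

t_e = 0.707 × 14 = 9.898 mm; A_we = 9.898 × 320 = 3167 mm².
Directional factor: 1.0 + 0.5 sin^1.5(30°) = 1.177.
F_nw = 0.6 × 480 × 1.177 = 338.9 MPa.
φR_n = 0.75 × 338.9 × 3167 × 10⁻³ = 805.1 kN.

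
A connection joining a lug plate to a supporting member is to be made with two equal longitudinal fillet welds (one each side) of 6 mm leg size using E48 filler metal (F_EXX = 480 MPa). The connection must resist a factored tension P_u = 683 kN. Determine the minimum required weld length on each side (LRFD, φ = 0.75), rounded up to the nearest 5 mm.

L = 375 mm on each side

Throat t_e = 0.707 × 6 = 4.242 mm.
φr_n = 0.75 × 0.6 × 480 × 4.242 × 10⁻³ = 0.9163 kN/mm.
L_req = P_u / φr_n = 683 / 0.9163 = 745.4 mm total.
Per side: 745.4 / 2 = 372.7 mm.
Round up → use L = 375 mm on each side.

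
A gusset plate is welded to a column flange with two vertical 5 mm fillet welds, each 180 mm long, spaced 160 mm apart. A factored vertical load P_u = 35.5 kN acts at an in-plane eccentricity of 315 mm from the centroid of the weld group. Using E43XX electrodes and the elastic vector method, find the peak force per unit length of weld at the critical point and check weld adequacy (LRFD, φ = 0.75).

E43XX → F_EXX = 430 MPa.
Total weld length L_w = 360 mm. Treat welds as unit-width lines.
Polar moment about centroid: J = 2[d³/12 + d(b/2)²] = 2[180³/12 + 180×80²] = 3276000 mm³.
Direct shear f_v = P/L_w = 35.5×10³ / 360 = 98.61 N/mm (vertical).
Torsion M = P·e = 35.5×10³ × 315 = 11182000 N·mm.
Critical point at (x, y) = (80, 90) from centroid. f_tx = M·y/J = 307.2 N/mm; f_ty = M·x/J = 273.1 N/mm.
Resultant f_max = √[f_tx² + (f_v + f_ty)²] = √[307.2² + (98.61 + 273.1)²] = 482.2 N/mm.
Capacity per unit length: φr_n = 0.75 × 0.6 × 430 × (0.707 × 5) = 684 N/mm.
482.2 ≤ 684 → adequate.

f_max ≈ 482 N/mm; adequate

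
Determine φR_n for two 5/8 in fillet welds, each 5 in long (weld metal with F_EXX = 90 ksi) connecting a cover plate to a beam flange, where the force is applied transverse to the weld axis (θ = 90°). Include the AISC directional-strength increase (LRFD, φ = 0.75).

φR_n ≈ 268 kip

t_e = 0.707 × 0.625 = 0.4419 in; A_we = 0.4419 × 10 = 4.419 in².
Directional factor: 1.0 + 0.5 sin^1.5(90°) = 1.5.
F_nw = 0.6 × 90 × 1.5 = 81 ksi.
φR_n = 0.75 × 81 × 4.419 = 268.4 kip.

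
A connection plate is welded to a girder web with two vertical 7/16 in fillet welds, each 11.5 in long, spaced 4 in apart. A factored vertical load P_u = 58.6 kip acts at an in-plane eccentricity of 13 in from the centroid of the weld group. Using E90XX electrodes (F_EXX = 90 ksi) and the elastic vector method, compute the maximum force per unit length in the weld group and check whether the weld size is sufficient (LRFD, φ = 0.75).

f_max ≈ 14.5 kip/in; NOT adequate

Total weld length L_w = 23 in. Treat welds as unit-width lines.
Polar moment about centroid: J = 2[d³/12 + d(b/2)²] = 2[11.5³/12 + 11.5×2²] = 345.5 in³.
Direct shear f_v = P/L_w = 58.6 / 23 = 2.548 kip/in (vertical).
Torsion M = P·e = 58.6 × 13 = 761.8 kip·in.
Critical point at (x, y) = (2, 5.75) from centroid. f_tx = M·y/J = 12.68 kip/in; f_ty = M·x/J = 4.41 kip/in.
Resultant f_max = √[f_tx² + (f_v + f_ty)²] = √[12.68² + (2.548 + 4.41)²] = 14.46 kip/in.
Capacity per unit length: φr_n = 0.75 × 0.6 × 90 × (0.707 × 0.4375) = 12.53 kip/in.
14.46 > 12.53 → NOT adequate.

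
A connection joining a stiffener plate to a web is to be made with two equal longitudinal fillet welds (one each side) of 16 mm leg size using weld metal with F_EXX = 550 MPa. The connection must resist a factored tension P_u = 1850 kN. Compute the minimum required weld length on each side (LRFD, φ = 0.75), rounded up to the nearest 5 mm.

L = 335 mm on each side

Throat t_e = 0.707 × 16 = 11.31 mm.
φr_n = 0.75 × 0.6 × 550 × 11.31 × 10⁻³ = 2.8 kN/mm.
L_req = P_u / φr_n = 1850 / 2.8 = 660.8 mm total.
Per side: 660.8 / 2 = 330.4 mm.
Round up → use L = 335 mm on each side.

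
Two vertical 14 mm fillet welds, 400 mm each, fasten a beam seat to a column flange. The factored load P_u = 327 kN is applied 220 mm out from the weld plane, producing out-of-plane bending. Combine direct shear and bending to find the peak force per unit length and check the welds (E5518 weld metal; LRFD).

f_max ≈ 1410 N/mm; adequate

E55XX → F_EXX = 550 MPa.
L_w = 2 × 400 = 800 mm; section modulus (unit throat) S = 2 × L²/6 = 53330 mm².
Direct shear f_v = P/L_w = 327×10³/800 = 408.8 N/mm.
Moment M = P × e = 327×10³ × 220 = 71940000 N·mm; bending f_b = M/S = 1349 N/mm.
f_max = √(f_v² + f_b²) = √(408.8² + 1349²) = 1409 N/mm.
φr_n = 0.75 × 0.6 × 550 × (0.707 × 14) = 2450 N/mm → adequate.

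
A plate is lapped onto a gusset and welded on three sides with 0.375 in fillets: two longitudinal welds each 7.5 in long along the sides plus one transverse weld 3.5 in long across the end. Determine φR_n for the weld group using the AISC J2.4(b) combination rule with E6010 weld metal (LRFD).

E60XX → F_EXX = 60 ksi.
t_e = 0.707 × 0.375 = 0.2651 in.
R_nwl = 0.6 × 60 × 0.2651 × 15 = 143.2 kip (longitudinal, 2 welds).
R_nwt = 0.6 × 60 × 0.2651 × 3.5 = 33.41 kip (transverse, base value).
(i) R_nwl + R_nwt = 176.6 kip; (ii) 0.85 R_nwl + 1.5 R_nwt = 171.8 kip.
R_n = max = 176.6 kip [governs: (i)]; φR_n = 132.4 kip.

φR_n ≈ 132 kip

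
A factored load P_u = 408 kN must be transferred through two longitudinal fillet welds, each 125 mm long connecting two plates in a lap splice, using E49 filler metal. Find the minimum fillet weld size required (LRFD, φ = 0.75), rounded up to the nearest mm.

w = 11 mm

E49XX → F_EXX = 490 MPa.
Total weld length L = 250 mm.
Required throat t_e = P_u / (φ × 0.6 F_EXX × L) = 408 / (0.75 × 0.6 × 490 × 250 × 10⁻³) = 7.401 mm.
Required leg w = t_e / 0.707 = 10.47 mm → use 11 mm.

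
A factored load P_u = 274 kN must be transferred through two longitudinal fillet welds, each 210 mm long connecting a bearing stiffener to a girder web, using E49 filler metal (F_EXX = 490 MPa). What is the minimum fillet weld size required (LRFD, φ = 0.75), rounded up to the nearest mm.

Total weld length L = 420 mm.
Required throat t_e = P_u / (φ × 0.6 F_EXX × L) = 274 / (0.75 × 0.6 × 490 × 420 × 10⁻³) = 2.959 mm.
Required leg w = t_e / 0.707 = 4.185 mm → use 5 mm.

w = 5 mm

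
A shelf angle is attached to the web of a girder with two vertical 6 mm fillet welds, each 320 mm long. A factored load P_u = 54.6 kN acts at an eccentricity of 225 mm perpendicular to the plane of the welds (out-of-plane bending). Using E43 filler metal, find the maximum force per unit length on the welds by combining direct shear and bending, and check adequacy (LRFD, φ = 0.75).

E43XX → F_EXX = 430 MPa.
L_w = 2 × 320 = 640 mm; section modulus (unit throat) S = 2 × L²/6 = 34130 mm².
Direct shear f_v = P/L_w = 54.6×10³/640 = 85.31 N/mm.
Moment M = P × e = 54.6×10³ × 225 = 12285000 N·mm; bending f_b = M/S = 359.9 N/mm.
f_max = √(f_v² + f_b²) = √(85.31² + 359.9²) = 369.9 N/mm.
φr_n = 0.75 × 0.6 × 430 × (0.707 × 6) = 820.8 N/mm → adequate.

f_max ≈ 370 N/mm; adequate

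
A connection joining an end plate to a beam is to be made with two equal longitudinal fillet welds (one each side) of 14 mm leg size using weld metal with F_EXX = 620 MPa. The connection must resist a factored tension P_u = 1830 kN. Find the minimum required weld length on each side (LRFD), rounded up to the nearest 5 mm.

Throat t_e = 0.707 × 14 = 9.898 mm.
φr_n = 0.75 × 0.6 × 620 × 9.898 × 10⁻³ = 2.762 kN/mm.
L_req = P_u / φr_n = 1830 / 2.762 = 662.7 mm total.
Per side: 662.7 / 2 = 331.3 mm.
Round up → use L = 335 mm on each side.

L = 335 mm on each side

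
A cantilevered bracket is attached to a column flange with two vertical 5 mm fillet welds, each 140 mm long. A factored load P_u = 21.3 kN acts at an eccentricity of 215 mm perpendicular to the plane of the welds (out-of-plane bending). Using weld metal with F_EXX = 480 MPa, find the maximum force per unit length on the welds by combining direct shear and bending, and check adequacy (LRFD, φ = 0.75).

f_max ≈ 705 N/mm; adequate

L_w = 2 × 140 = 280 mm; section modulus (unit throat) S = 2 × L²/6 = 6533 mm².
Direct shear f_v = P/L_w = 21.3×10³/280 = 76.07 N/mm.
Moment M = P × e = 21.3×10³ × 215 = 4579500 N·mm; bending f_b = M/S = 700.9 N/mm.
f_max = √(f_v² + f_b²) = √(76.07² + 700.9²) = 705.1 N/mm.
φr_n = 0.75 × 0.6 × 480 × (0.707 × 5) = 763.6 N/mm → adequate.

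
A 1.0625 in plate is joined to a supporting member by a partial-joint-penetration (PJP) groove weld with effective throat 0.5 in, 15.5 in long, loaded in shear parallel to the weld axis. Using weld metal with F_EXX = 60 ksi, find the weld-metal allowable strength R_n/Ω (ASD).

Effective throat (given) t_e = 0.5 in.
A_we = 0.5 × 15.5 = 7.75 in².
F_nw = 0.6 F_EXX = 36 ksi.
R_n/Ω = (36 × 7.75) / 2.0 = 139.5 kips.

R_n/Ω ≈ 140 kips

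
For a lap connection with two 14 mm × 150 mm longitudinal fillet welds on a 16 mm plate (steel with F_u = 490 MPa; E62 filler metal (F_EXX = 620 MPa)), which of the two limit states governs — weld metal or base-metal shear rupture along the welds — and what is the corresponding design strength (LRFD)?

t_e = 0.707 × 14 = 9.898 mm; L = 300 mm.
Weld metal: φR_n = 0.75 × 0.6 × 620 × 9.898 × 300 × 10⁻³ = 828.5 kN.
Base metal (shear rupture): φR_n = 0.75 × 0.6 × 490 × 16 × 300 × 10⁻³ = 1058 kN.
Governing: weld metal.

φR_n ≈ 828 kN (weld metal governs)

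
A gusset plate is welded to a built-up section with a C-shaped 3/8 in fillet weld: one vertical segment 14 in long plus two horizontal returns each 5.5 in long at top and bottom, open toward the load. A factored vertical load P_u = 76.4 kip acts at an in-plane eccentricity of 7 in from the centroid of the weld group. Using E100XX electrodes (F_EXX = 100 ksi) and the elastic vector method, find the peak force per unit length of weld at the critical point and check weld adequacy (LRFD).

f_max ≈ 7.29 kip/in; adequate

Total weld length L_w = 25 in. Treat welds as unit-width lines.
Centroid: x̄ = 2×5.5×2.75 / 25 = 1.21 in from the vertical weld.
Polar moment about centroid: J = I_x + I_y = [14³/12 + 2×5.5×7²] + [14×1.21² + 2(5.5³/12 + 5.5×1.54²)] = 842 in³.
Direct shear f_v = P/L_w = 76.4 / 25 = 3.056 kip/in (vertical).
Torsion M = P·e = 76.4 × 7 = 534.8 kip·in.
Critical point at (x, y) = (4.29, 7) from centroid. f_tx = M·y/J = 4.446 kip/in; f_ty = M·x/J = 2.725 kip/in.
Resultant f_max = √[f_tx² + (f_v + f_ty)²] = √[4.446² + (3.056 + 2.725)²] = 7.293 kip/in.
Capacity per unit length: φr_n = 0.75 × 0.6 × 100 × (0.707 × 0.375) = 11.93 kip/in.
7.293 ≤ 11.93 → adequate.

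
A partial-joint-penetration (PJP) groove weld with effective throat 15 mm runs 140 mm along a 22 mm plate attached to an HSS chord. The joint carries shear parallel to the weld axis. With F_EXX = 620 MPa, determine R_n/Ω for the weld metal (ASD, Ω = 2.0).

Effective throat (given) t_e = 15 mm.
A_we = 15 × 140 = 2100 mm².
F_nw = 0.6 F_EXX = 372 MPa.
R_n/Ω = (372 × 2100) / 2.0 × 10⁻³ = 390.6 kN.

R_n/Ω ≈ 391 kN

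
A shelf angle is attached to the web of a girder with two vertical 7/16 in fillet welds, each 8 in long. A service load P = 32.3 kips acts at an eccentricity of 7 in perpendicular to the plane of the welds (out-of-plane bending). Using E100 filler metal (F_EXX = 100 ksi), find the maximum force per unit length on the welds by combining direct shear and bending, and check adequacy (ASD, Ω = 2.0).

f_max ≈ 10.8 kip/in; NOT adequate

L_w = 2 × 8 = 16 in; section modulus (unit throat) S = 2 × L²/6 = 21.33 in².
Direct shear f_v = P/L_w = 32.3/16 = 2.019 kip/in.
Moment M = P × e = 32.3 × 7 = 226.1 kip·in; bending f_b = M/S = 10.6 kip/in.
f_max = √(f_v² + f_b²) = √(2.019² + 10.6²) = 10.79 kip/in.
r_n/Ω = (1/2.0) × 0.6 × 100 × (0.707 × 0.4375) = 9.279 kip/in → NOT adequate.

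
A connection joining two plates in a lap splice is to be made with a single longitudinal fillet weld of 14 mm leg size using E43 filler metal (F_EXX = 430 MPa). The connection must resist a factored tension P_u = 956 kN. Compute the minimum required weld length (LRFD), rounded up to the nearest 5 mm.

Throat t_e = 0.707 × 14 = 9.898 mm.
φr_n = 0.75 × 0.6 × 430 × 9.898 × 10⁻³ = 1.915 kN/mm.
L_req = P_u / φr_n = 956 / 1.915 = 499.1 mm total.
Round up → use L = 500 mm.

L = 500 mm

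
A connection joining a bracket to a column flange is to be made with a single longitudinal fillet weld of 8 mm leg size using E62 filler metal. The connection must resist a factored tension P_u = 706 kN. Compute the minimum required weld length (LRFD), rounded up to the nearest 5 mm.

E62XX → F_EXX = 620 MPa.
Throat t_e = 0.707 × 8 = 5.656 mm.
φr_n = 0.75 × 0.6 × 620 × 5.656 × 10⁻³ = 1.578 kN/mm.
L_req = P_u / φr_n = 706 / 1.578 = 447.4 mm total.
Round up → use L = 450 mm.

L = 450 mm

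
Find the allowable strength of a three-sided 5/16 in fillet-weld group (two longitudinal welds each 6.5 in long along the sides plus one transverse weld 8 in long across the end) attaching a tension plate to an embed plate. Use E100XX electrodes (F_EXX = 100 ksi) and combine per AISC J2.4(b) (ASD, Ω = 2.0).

t_e = 0.707 × 0.3125 = 0.2209 in.
R_nwl = 0.6 × 100 × 0.2209 × 13 = 172.3 kips (longitudinal, 2 welds).
R_nwt = 0.6 × 100 × 0.2209 × 8 = 106 kips (transverse, base value).
(i) R_nwl + R_nwt = 278.4 kips; (ii) 0.85 R_nwl + 1.5 R_nwt = 305.6 kips.
R_n = max = 305.6 kips [governs: (ii)]; R_n/Ω = 152.8 kips.

R_n/Ω ≈ 153 kips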